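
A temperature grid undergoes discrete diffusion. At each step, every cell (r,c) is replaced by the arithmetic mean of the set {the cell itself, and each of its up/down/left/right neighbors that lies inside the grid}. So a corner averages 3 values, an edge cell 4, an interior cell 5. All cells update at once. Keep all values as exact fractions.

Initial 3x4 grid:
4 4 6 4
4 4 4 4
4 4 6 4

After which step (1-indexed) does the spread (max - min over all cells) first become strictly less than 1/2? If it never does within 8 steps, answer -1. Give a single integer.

Step 1: max=24/5, min=4, spread=4/5
Step 2: max=277/60, min=4, spread=37/60
Step 3: max=2437/540, min=149/36, spread=101/270
  -> spread < 1/2 first at step 3
Step 4: max=60551/13500, min=9391/2250, spread=841/2700
Step 5: max=135379/30375, min=342299/81000, spread=11227/48600
Step 6: max=215934341/48600000, min=17189543/4050000, spread=386393/1944000
Step 7: max=1934499481/437400000, min=1037441437/243000000, spread=41940559/273375000
Step 8: max=772216076621/174960000000, min=62404281083/14580000000, spread=186917629/1399680000

Answer: 3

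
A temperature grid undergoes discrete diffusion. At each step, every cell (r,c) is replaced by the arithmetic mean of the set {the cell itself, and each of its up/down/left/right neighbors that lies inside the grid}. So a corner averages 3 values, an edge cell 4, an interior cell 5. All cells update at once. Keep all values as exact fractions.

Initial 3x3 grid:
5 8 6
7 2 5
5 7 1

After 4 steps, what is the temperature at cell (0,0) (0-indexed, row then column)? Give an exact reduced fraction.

Answer: 176789/32400

Derivation:
Step 1: cell (0,0) = 20/3
Step 2: cell (0,0) = 50/9
Step 3: cell (0,0) = 1571/270
Step 4: cell (0,0) = 176789/32400
Full grid after step 4:
  176789/32400 174201/32000 659581/129600
  1560559/288000 1807349/360000 2150651/432000
  327503/64800 4289677/864000 599431/129600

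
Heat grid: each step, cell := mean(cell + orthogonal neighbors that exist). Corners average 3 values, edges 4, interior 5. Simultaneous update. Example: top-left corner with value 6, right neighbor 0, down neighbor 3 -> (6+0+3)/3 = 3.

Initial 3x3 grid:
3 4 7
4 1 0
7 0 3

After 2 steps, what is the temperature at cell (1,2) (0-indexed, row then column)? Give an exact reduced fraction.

Answer: 553/240

Derivation:
Step 1: cell (1,2) = 11/4
Step 2: cell (1,2) = 553/240
Full grid after step 2:
  67/18 773/240 61/18
  773/240 74/25 553/240
  61/18 553/240 13/6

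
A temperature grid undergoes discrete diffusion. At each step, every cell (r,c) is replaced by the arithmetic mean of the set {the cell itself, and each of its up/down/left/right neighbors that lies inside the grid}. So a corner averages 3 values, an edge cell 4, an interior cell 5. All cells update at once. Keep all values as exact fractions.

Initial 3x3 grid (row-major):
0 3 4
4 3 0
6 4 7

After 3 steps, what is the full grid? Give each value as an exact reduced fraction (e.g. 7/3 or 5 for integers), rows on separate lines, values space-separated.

After step 1:
  7/3 5/2 7/3
  13/4 14/5 7/2
  14/3 5 11/3
After step 2:
  97/36 299/120 25/9
  261/80 341/100 123/40
  155/36 121/30 73/18
After step 3:
  6083/2160 20473/7200 751/270
  5469/1600 6509/2000 7991/2400
  8353/2160 889/225 4019/1080

Answer: 6083/2160 20473/7200 751/270
5469/1600 6509/2000 7991/2400
8353/2160 889/225 4019/1080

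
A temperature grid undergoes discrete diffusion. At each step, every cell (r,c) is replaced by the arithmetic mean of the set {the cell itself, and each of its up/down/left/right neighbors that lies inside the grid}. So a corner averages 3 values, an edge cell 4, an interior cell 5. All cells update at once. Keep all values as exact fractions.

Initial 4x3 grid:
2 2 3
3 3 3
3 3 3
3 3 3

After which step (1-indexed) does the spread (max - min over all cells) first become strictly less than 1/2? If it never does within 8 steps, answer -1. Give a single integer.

Step 1: max=3, min=7/3, spread=2/3
Step 2: max=3, min=91/36, spread=17/36
  -> spread < 1/2 first at step 2
Step 3: max=3, min=5633/2160, spread=847/2160
Step 4: max=671/225, min=86569/32400, spread=2011/6480
Step 5: max=320287/108000, min=10533217/3888000, spread=199423/777600
Step 6: max=6364751/2160000, min=638935133/233280000, spread=1938319/9331200
Step 7: max=569755801/194400000, min=38628722947/13996800000, spread=95747789/559872000
Step 8: max=34018856059/11664000000, min=2331854744873/839808000000, spread=940023131/6718464000

Answer: 2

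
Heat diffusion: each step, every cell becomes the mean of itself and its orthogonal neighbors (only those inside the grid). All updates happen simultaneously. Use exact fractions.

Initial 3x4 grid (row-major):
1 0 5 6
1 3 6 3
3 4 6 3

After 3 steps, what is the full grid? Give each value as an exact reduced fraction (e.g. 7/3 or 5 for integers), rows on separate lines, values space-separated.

Answer: 2219/1080 5041/1800 13577/3600 1157/270
4361/1800 18467/6000 24037/6000 31519/7200
6103/2160 25039/7200 9893/2400 3167/720

Derivation:
After step 1:
  2/3 9/4 17/4 14/3
  2 14/5 23/5 9/2
  8/3 4 19/4 4
After step 2:
  59/36 299/120 473/120 161/36
  61/30 313/100 209/50 533/120
  26/9 853/240 347/80 53/12
After step 3:
  2219/1080 5041/1800 13577/3600 1157/270
  4361/1800 18467/6000 24037/6000 31519/7200
  6103/2160 25039/7200 9893/2400 3167/720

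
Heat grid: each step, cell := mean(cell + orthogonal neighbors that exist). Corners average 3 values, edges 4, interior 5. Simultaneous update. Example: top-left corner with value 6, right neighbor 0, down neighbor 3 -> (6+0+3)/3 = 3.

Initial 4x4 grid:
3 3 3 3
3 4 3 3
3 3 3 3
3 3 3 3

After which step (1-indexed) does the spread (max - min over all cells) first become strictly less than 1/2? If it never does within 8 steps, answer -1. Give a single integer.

Answer: 1

Derivation:
Step 1: max=13/4, min=3, spread=1/4
  -> spread < 1/2 first at step 1
Step 2: max=161/50, min=3, spread=11/50
Step 3: max=7567/2400, min=3, spread=367/2400
Step 4: max=33971/10800, min=1813/600, spread=1337/10800
Step 5: max=1013669/324000, min=54469/18000, spread=33227/324000
Step 6: max=30374327/9720000, min=328049/108000, spread=849917/9720000
Step 7: max=908514347/291600000, min=4928533/1620000, spread=21378407/291600000
Step 8: max=27210462371/8748000000, min=1481688343/486000000, spread=540072197/8748000000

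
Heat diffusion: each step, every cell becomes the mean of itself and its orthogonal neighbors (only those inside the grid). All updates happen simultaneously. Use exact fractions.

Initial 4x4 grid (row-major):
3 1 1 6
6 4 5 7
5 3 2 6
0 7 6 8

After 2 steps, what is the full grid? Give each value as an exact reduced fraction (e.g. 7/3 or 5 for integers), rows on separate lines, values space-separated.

Answer: 121/36 379/120 419/120 167/36
227/60 371/100 17/4 1213/240
81/20 199/50 239/50 1369/240
23/6 359/80 1249/240 109/18

Derivation:
After step 1:
  10/3 9/4 13/4 14/3
  9/2 19/5 19/5 6
  7/2 21/5 22/5 23/4
  4 4 23/4 20/3
After step 2:
  121/36 379/120 419/120 167/36
  227/60 371/100 17/4 1213/240
  81/20 199/50 239/50 1369/240
  23/6 359/80 1249/240 109/18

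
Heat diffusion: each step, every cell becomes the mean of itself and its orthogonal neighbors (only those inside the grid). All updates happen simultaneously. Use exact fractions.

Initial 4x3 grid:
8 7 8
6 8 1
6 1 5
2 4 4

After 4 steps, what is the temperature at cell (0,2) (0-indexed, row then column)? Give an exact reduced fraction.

Answer: 746383/129600

Derivation:
Step 1: cell (0,2) = 16/3
Step 2: cell (0,2) = 223/36
Step 3: cell (0,2) = 761/135
Step 4: cell (0,2) = 746383/129600
Full grid after step 4:
  268361/43200 5087297/864000 746383/129600
  393641/72000 1967023/360000 1083173/216000
  342581/72000 1568623/360000 953993/216000
  175181/43200 3494177/864000 495043/129600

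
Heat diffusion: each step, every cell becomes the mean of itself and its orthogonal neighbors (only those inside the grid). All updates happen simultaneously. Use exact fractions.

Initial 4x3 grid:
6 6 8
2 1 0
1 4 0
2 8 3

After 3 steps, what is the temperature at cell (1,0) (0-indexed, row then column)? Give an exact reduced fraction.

Step 1: cell (1,0) = 5/2
Step 2: cell (1,0) = 721/240
Step 3: cell (1,0) = 23449/7200
Full grid after step 3:
  2059/540 56053/14400 8041/2160
  23449/7200 2389/750 707/225
  21469/7200 1112/375 10247/3600
  881/270 46573/14400 6793/2160

Answer: 23449/7200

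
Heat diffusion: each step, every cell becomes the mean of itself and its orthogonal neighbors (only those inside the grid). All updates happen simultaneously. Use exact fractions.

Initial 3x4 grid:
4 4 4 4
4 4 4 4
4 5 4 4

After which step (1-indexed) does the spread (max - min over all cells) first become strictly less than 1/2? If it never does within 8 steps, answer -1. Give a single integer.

Answer: 1

Derivation:
Step 1: max=13/3, min=4, spread=1/3
  -> spread < 1/2 first at step 1
Step 2: max=511/120, min=4, spread=31/120
Step 3: max=4531/1080, min=4, spread=211/1080
Step 4: max=448897/108000, min=7247/1800, spread=14077/108000
Step 5: max=4028407/972000, min=435683/108000, spread=5363/48600
Step 6: max=120380809/29160000, min=242869/60000, spread=93859/1166400
Step 7: max=7208674481/1749600000, min=394136467/97200000, spread=4568723/69984000
Step 8: max=431684435629/104976000000, min=11845618889/2916000000, spread=8387449/167961600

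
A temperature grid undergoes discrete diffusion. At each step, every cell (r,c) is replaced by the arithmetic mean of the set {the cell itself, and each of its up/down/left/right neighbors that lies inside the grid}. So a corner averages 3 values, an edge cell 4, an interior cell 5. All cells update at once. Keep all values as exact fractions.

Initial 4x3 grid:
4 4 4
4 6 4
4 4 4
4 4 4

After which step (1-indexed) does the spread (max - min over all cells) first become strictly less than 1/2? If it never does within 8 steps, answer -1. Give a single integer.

Step 1: max=9/2, min=4, spread=1/2
Step 2: max=223/50, min=4, spread=23/50
  -> spread < 1/2 first at step 2
Step 3: max=10411/2400, min=813/200, spread=131/480
Step 4: max=92951/21600, min=14791/3600, spread=841/4320
Step 5: max=37102051/8640000, min=2973373/720000, spread=56863/345600
Step 6: max=332574341/77760000, min=26909543/6480000, spread=386393/3110400
Step 7: max=132809723131/31104000000, min=10788358813/2592000000, spread=26795339/248832000
Step 8: max=7948775714129/1866240000000, min=649166149667/155520000000, spread=254051069/2985984000

Answer: 2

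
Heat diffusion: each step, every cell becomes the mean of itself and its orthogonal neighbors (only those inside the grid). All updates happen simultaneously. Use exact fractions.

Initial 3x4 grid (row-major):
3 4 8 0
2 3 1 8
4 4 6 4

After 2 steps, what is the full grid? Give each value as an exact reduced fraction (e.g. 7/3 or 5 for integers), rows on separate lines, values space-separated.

After step 1:
  3 9/2 13/4 16/3
  3 14/5 26/5 13/4
  10/3 17/4 15/4 6
After step 2:
  7/2 271/80 1097/240 71/18
  91/30 79/20 73/20 1187/240
  127/36 53/15 24/5 13/3

Answer: 7/2 271/80 1097/240 71/18
91/30 79/20 73/20 1187/240
127/36 53/15 24/5 13/3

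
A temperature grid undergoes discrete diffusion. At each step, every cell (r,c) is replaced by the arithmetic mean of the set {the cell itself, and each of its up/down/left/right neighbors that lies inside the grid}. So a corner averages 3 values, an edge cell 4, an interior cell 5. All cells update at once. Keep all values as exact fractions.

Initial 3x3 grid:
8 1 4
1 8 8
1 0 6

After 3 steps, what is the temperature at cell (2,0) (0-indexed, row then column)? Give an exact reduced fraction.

Step 1: cell (2,0) = 2/3
Step 2: cell (2,0) = 107/36
Step 3: cell (2,0) = 6601/2160
Full grid after step 3:
  8291/2160 66857/14400 10271/2160
  9047/2400 991/250 11897/2400
  6601/2160 57007/14400 9301/2160

Answer: 6601/2160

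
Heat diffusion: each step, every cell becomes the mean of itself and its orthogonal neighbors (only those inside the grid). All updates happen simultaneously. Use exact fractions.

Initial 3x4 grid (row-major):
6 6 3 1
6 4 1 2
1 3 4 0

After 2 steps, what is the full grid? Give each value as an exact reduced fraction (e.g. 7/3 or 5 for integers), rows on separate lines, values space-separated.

After step 1:
  6 19/4 11/4 2
  17/4 4 14/5 1
  10/3 3 2 2
After step 2:
  5 35/8 123/40 23/12
  211/48 94/25 251/100 39/20
  127/36 37/12 49/20 5/3

Answer: 5 35/8 123/40 23/12
211/48 94/25 251/100 39/20
127/36 37/12 49/20 5/3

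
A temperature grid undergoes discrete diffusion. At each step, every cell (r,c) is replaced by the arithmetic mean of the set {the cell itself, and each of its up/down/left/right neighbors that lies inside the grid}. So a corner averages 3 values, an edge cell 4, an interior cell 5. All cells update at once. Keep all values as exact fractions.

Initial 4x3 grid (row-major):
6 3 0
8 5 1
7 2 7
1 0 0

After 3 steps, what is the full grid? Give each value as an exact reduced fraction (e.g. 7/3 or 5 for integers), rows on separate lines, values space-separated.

Answer: 5009/1080 1889/480 6473/2160
343/72 301/80 917/288
2767/720 697/200 3889/1440
6907/2160 811/320 2671/1080

Derivation:
After step 1:
  17/3 7/2 4/3
  13/2 19/5 13/4
  9/2 21/5 5/2
  8/3 3/4 7/3
After step 2:
  47/9 143/40 97/36
  307/60 17/4 653/240
  67/15 63/20 737/240
  95/36 199/80 67/36
After step 3:
  5009/1080 1889/480 6473/2160
  343/72 301/80 917/288
  2767/720 697/200 3889/1440
  6907/2160 811/320 2671/1080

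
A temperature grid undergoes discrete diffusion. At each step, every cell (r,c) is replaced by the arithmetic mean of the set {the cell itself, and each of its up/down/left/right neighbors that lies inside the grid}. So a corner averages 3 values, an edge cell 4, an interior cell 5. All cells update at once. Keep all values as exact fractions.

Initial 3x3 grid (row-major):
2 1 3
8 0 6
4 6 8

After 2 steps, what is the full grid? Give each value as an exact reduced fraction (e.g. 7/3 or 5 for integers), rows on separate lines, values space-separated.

Answer: 26/9 127/40 109/36
521/120 359/100 369/80
14/3 641/120 185/36

Derivation:
After step 1:
  11/3 3/2 10/3
  7/2 21/5 17/4
  6 9/2 20/3
After step 2:
  26/9 127/40 109/36
  521/120 359/100 369/80
  14/3 641/120 185/36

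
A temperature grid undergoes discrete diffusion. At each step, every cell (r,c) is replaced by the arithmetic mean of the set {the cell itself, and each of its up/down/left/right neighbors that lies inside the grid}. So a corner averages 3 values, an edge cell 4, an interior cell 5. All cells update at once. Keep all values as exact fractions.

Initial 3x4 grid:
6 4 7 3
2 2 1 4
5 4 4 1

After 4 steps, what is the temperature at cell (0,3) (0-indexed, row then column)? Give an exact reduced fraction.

Answer: 450959/129600

Derivation:
Step 1: cell (0,3) = 14/3
Step 2: cell (0,3) = 32/9
Step 3: cell (0,3) = 8011/2160
Step 4: cell (0,3) = 450959/129600
Full grid after step 4:
  18467/4800 44383/12000 398597/108000 450959/129600
  3120241/864000 1299989/360000 1194239/360000 2886691/864000
  460559/129600 716269/216000 233023/72000 131603/43200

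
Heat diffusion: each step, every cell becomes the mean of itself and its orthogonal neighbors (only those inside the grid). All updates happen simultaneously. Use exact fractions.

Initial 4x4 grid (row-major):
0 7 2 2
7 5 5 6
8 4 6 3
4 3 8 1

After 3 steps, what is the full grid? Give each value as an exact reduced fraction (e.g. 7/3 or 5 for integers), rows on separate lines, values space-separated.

After step 1:
  14/3 7/2 4 10/3
  5 28/5 24/5 4
  23/4 26/5 26/5 4
  5 19/4 9/2 4
After step 2:
  79/18 533/120 469/120 34/9
  1261/240 241/50 118/25 121/30
  419/80 53/10 237/50 43/10
  31/6 389/80 369/80 25/6
After step 3:
  10141/2160 15803/3600 15163/3600 4219/1080
  35461/7200 29443/6000 13333/3000 3787/900
  503/96 624/125 9469/2000 431/100
  229/45 2393/480 11029/2400 3139/720

Answer: 10141/2160 15803/3600 15163/3600 4219/1080
35461/7200 29443/6000 13333/3000 3787/900
503/96 624/125 9469/2000 431/100
229/45 2393/480 11029/2400 3139/720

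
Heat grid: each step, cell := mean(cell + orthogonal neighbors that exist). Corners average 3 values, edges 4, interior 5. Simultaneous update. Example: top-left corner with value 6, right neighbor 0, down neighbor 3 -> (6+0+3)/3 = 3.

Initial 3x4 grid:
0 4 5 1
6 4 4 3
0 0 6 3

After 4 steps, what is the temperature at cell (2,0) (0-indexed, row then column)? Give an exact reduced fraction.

Step 1: cell (2,0) = 2
Step 2: cell (2,0) = 7/3
Step 3: cell (2,0) = 1927/720
Step 4: cell (2,0) = 128/45
Full grid after step 4:
  10021/3240 140077/43200 48791/14400 29189/8640
  255299/86400 22769/7200 5343/1600 197159/57600
  128/45 43709/14400 47641/14400 29189/8640

Answer: 128/45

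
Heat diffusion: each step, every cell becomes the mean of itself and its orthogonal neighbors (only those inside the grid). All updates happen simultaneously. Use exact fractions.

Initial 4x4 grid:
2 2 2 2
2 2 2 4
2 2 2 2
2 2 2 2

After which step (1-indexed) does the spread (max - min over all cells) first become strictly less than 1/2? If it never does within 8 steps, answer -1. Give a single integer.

Answer: 3

Derivation:
Step 1: max=8/3, min=2, spread=2/3
Step 2: max=151/60, min=2, spread=31/60
Step 3: max=1291/540, min=2, spread=211/540
  -> spread < 1/2 first at step 3
Step 4: max=124843/54000, min=2, spread=16843/54000
Step 5: max=1110643/486000, min=9079/4500, spread=130111/486000
Step 6: max=32802367/14580000, min=547159/270000, spread=3255781/14580000
Step 7: max=975153691/437400000, min=551107/270000, spread=82360351/437400000
Step 8: max=28995316891/13122000000, min=99706441/48600000, spread=2074577821/13122000000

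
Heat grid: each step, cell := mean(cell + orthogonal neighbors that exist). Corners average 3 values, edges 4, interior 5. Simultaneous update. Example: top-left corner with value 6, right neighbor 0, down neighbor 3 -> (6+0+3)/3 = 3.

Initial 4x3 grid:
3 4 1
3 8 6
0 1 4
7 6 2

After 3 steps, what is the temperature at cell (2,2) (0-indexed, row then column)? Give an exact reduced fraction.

Step 1: cell (2,2) = 13/4
Step 2: cell (2,2) = 79/20
Step 3: cell (2,2) = 4607/1200
Full grid after step 3:
  7889/2160 1569/400 2161/540
  26627/7200 7637/2000 911/225
  25967/7200 23171/6000 4607/1200
  8153/2160 6803/1800 176/45

Answer: 4607/1200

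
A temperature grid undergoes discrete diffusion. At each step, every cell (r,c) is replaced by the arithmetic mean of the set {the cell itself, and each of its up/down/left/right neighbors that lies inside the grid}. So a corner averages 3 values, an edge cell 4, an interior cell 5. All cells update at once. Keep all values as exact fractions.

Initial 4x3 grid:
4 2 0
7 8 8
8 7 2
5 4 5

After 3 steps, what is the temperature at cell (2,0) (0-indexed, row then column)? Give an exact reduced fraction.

Answer: 5429/900

Derivation:
Step 1: cell (2,0) = 27/4
Step 2: cell (2,0) = 749/120
Step 3: cell (2,0) = 5429/900
Full grid after step 3:
  689/135 33157/7200 4717/1080
  2537/450 4007/750 17071/3600
  5429/900 33041/6000 18491/3600
  12403/2160 78229/14400 10633/2160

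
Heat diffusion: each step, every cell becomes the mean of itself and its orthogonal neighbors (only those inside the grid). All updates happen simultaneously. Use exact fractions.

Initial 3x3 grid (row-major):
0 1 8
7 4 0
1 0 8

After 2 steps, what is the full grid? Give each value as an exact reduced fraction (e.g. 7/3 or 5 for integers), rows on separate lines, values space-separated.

Answer: 107/36 679/240 15/4
161/60 169/50 49/15
107/36 659/240 131/36

Derivation:
After step 1:
  8/3 13/4 3
  3 12/5 5
  8/3 13/4 8/3
After step 2:
  107/36 679/240 15/4
  161/60 169/50 49/15
  107/36 659/240 131/36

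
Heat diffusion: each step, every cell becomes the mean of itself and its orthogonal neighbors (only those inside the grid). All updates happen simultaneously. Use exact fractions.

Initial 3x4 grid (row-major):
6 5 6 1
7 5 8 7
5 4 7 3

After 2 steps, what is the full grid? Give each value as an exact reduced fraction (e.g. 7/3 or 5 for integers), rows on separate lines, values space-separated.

Answer: 23/4 223/40 653/120 173/36
1373/240 289/50 553/100 1301/240
49/9 1313/240 1381/240 191/36

Derivation:
After step 1:
  6 11/2 5 14/3
  23/4 29/5 33/5 19/4
  16/3 21/4 11/2 17/3
After step 2:
  23/4 223/40 653/120 173/36
  1373/240 289/50 553/100 1301/240
  49/9 1313/240 1381/240 191/36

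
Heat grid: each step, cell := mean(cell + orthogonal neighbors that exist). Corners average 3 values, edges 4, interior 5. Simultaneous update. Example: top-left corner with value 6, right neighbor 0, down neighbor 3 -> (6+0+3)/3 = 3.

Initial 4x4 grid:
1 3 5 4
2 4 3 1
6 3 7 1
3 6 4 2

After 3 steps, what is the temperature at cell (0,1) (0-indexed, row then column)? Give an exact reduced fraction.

Answer: 3947/1200

Derivation:
Step 1: cell (0,1) = 13/4
Step 2: cell (0,1) = 3
Step 3: cell (0,1) = 3947/1200
Full grid after step 3:
  421/144 3947/1200 11713/3600 88/27
  8249/2400 6743/2000 1334/375 11023/3600
  9121/2400 4127/1000 21173/6000 11839/3600
  1577/360 3287/800 28343/7200 6971/2160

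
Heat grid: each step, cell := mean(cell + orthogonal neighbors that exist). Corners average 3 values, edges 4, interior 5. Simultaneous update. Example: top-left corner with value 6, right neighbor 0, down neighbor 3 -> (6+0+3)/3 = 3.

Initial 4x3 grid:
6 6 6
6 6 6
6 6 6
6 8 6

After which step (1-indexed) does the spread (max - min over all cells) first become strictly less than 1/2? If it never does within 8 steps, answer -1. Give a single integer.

Step 1: max=20/3, min=6, spread=2/3
Step 2: max=787/120, min=6, spread=67/120
Step 3: max=6917/1080, min=6, spread=437/1080
  -> spread < 1/2 first at step 3
Step 4: max=2749531/432000, min=3009/500, spread=29951/86400
Step 5: max=24543821/3888000, min=20408/3375, spread=206761/777600
Step 6: max=9787395571/1555200000, min=16365671/2700000, spread=14430763/62208000
Step 7: max=584979741689/93312000000, min=1313652727/216000000, spread=139854109/746496000
Step 8: max=35014791890251/5598720000000, min=118491228977/19440000000, spread=7114543559/44789760000

Answer: 3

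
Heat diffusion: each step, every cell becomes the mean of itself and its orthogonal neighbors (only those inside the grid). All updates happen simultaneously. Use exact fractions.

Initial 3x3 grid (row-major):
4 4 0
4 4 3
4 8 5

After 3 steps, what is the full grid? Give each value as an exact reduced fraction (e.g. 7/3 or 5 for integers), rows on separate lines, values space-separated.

Answer: 349/90 3127/900 907/270
15283/3600 8353/2000 13583/3600
10421/2160 66557/14400 9701/2160

Derivation:
After step 1:
  4 3 7/3
  4 23/5 3
  16/3 21/4 16/3
After step 2:
  11/3 209/60 25/9
  269/60 397/100 229/60
  175/36 1231/240 163/36
After step 3:
  349/90 3127/900 907/270
  15283/3600 8353/2000 13583/3600
  10421/2160 66557/14400 9701/2160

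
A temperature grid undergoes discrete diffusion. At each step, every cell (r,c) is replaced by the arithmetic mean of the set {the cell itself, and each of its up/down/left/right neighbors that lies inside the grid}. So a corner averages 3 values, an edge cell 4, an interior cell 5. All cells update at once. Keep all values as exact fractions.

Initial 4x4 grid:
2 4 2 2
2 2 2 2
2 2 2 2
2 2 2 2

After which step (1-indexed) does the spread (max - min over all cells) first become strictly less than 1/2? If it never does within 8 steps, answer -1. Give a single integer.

Step 1: max=8/3, min=2, spread=2/3
Step 2: max=151/60, min=2, spread=31/60
Step 3: max=1291/540, min=2, spread=211/540
  -> spread < 1/2 first at step 3
Step 4: max=124843/54000, min=2, spread=16843/54000
Step 5: max=1110643/486000, min=9079/4500, spread=130111/486000
Step 6: max=32802367/14580000, min=547159/270000, spread=3255781/14580000
Step 7: max=975153691/437400000, min=551107/270000, spread=82360351/437400000
Step 8: max=28995316891/13122000000, min=99706441/48600000, spread=2074577821/13122000000

Answer: 3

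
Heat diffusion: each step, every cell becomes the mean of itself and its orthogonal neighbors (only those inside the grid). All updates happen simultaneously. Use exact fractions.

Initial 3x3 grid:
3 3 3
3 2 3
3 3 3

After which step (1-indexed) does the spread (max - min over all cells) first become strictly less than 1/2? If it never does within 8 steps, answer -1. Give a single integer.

Answer: 1

Derivation:
Step 1: max=3, min=11/4, spread=1/4
  -> spread < 1/2 first at step 1
Step 2: max=231/80, min=69/25, spread=51/400
Step 3: max=1033/360, min=13577/4800, spread=589/14400
Step 4: max=822919/288000, min=85057/30000, spread=31859/1440000
Step 5: max=5135279/1800000, min=49148393/17280000, spread=751427/86400000
Step 6: max=2955336871/1036800000, min=307365313/108000000, spread=23149331/5184000000
Step 7: max=18465068111/6480000000, min=177141345737/62208000000, spread=616540643/311040000000
Step 8: max=10633507991239/3732480000000, min=1107287546017/388800000000, spread=17737747379/18662400000000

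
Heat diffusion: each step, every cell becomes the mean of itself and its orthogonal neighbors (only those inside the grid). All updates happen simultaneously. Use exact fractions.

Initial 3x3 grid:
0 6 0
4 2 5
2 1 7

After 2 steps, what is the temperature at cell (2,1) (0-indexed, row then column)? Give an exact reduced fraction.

Step 1: cell (2,1) = 3
Step 2: cell (2,1) = 199/60
Full grid after step 2:
  22/9 63/20 55/18
  169/60 141/50 151/40
  22/9 199/60 65/18

Answer: 199/60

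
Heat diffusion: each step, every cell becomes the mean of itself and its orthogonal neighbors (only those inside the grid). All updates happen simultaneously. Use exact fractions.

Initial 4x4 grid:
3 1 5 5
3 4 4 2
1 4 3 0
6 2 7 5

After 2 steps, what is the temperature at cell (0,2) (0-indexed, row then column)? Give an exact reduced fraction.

Answer: 73/20

Derivation:
Step 1: cell (0,2) = 15/4
Step 2: cell (0,2) = 73/20
Full grid after step 2:
  25/9 47/15 73/20 7/2
  707/240 78/25 169/50 257/80
  241/80 357/100 67/20 257/80
  15/4 37/10 83/20 43/12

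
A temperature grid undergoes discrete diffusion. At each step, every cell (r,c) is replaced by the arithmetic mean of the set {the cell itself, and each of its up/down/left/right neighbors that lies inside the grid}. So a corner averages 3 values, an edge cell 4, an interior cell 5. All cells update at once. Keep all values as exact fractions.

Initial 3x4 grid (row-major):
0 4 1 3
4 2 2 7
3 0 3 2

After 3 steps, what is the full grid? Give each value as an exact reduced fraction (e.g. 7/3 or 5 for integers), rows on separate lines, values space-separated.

After step 1:
  8/3 7/4 5/2 11/3
  9/4 12/5 3 7/2
  7/3 2 7/4 4
After step 2:
  20/9 559/240 131/48 29/9
  193/80 57/25 263/100 85/24
  79/36 509/240 43/16 37/12
After step 3:
  2507/1080 17209/7200 19639/7200 1367/432
  10931/4800 4709/2000 8321/3000 22459/7200
  1211/540 16709/7200 6313/2400 149/48

Answer: 2507/1080 17209/7200 19639/7200 1367/432
10931/4800 4709/2000 8321/3000 22459/7200
1211/540 16709/7200 6313/2400 149/48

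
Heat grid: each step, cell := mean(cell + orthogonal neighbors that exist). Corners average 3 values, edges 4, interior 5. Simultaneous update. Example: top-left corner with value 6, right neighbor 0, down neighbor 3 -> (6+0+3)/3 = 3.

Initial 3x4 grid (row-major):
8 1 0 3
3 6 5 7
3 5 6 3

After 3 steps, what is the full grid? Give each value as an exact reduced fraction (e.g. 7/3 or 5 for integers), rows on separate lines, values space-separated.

Answer: 143/36 2369/600 13009/3600 4099/1080
7867/1800 24709/6000 25879/6000 30193/7200
1883/432 33103/7200 32843/7200 10313/2160

Derivation:
After step 1:
  4 15/4 9/4 10/3
  5 4 24/5 9/2
  11/3 5 19/4 16/3
After step 2:
  17/4 7/2 53/15 121/36
  25/6 451/100 203/50 539/120
  41/9 209/48 1193/240 175/36
After step 3:
  143/36 2369/600 13009/3600 4099/1080
  7867/1800 24709/6000 25879/6000 30193/7200
  1883/432 33103/7200 32843/7200 10313/2160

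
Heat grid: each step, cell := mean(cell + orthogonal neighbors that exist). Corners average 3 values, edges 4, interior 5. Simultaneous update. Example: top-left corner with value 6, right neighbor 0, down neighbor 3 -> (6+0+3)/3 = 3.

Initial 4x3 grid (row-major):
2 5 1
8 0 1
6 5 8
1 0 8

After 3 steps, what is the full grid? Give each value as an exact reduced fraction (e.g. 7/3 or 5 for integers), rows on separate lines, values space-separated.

Answer: 19/5 11203/3600 1637/540
189/50 2821/750 11983/3600
3637/900 11609/3000 15223/3600
4009/1080 29611/7200 4609/1080

Derivation:
After step 1:
  5 2 7/3
  4 19/5 5/2
  5 19/5 11/2
  7/3 7/2 16/3
After step 2:
  11/3 197/60 41/18
  89/20 161/50 53/15
  227/60 108/25 257/60
  65/18 449/120 43/9
After step 3:
  19/5 11203/3600 1637/540
  189/50 2821/750 11983/3600
  3637/900 11609/3000 15223/3600
  4009/1080 29611/7200 4609/1080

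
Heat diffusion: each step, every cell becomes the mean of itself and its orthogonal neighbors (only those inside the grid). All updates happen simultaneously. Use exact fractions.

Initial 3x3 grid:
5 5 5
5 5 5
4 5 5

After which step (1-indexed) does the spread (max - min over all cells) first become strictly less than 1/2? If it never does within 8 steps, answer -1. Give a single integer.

Step 1: max=5, min=14/3, spread=1/3
  -> spread < 1/2 first at step 1
Step 2: max=5, min=85/18, spread=5/18
Step 3: max=5, min=1039/216, spread=41/216
Step 4: max=1789/360, min=62669/12960, spread=347/2592
Step 5: max=17843/3600, min=3781063/777600, spread=2921/31104
Step 6: max=2134517/432000, min=227451461/46656000, spread=24611/373248
Step 7: max=47943259/9720000, min=13678077967/2799360000, spread=207329/4478976
Step 8: max=2553198401/518400000, min=821778047549/167961600000, spread=1746635/53747712

Answer: 1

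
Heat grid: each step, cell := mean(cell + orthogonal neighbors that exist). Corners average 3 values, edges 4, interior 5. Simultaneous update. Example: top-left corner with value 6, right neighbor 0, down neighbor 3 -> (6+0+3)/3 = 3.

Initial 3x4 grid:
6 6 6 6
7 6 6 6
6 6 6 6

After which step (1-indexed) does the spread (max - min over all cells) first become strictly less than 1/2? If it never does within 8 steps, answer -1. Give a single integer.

Step 1: max=19/3, min=6, spread=1/3
  -> spread < 1/2 first at step 1
Step 2: max=1507/240, min=6, spread=67/240
Step 3: max=13397/2160, min=6, spread=437/2160
Step 4: max=5341531/864000, min=6009/1000, spread=29951/172800
Step 5: max=47871821/7776000, min=20329/3375, spread=206761/1555200
Step 6: max=19118595571/3110400000, min=32565671/5400000, spread=14430763/124416000
Step 7: max=1144851741689/186624000000, min=2609652727/432000000, spread=139854109/1492992000
Step 8: max=68607111890251/11197440000000, min=235131228977/38880000000, spread=7114543559/89579520000

Answer: 1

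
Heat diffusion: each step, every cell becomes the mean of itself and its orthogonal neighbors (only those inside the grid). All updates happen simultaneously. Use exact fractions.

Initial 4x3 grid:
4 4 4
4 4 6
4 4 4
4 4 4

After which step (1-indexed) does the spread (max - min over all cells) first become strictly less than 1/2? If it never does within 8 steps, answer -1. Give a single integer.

Step 1: max=14/3, min=4, spread=2/3
Step 2: max=271/60, min=4, spread=31/60
Step 3: max=2371/540, min=4, spread=211/540
  -> spread < 1/2 first at step 3
Step 4: max=232897/54000, min=3647/900, spread=14077/54000
Step 5: max=2084407/486000, min=219683/54000, spread=5363/24300
Step 6: max=62060809/14580000, min=122869/30000, spread=93859/583200
Step 7: max=3709474481/874800000, min=199736467/48600000, spread=4568723/34992000
Step 8: max=221732435629/52488000000, min=6013618889/1458000000, spread=8387449/83980800

Answer: 3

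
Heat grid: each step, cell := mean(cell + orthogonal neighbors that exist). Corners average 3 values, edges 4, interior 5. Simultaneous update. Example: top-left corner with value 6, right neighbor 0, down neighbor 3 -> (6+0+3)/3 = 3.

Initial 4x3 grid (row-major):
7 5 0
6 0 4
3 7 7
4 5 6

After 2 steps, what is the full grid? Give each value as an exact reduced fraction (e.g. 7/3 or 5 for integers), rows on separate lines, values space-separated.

Answer: 13/3 41/10 35/12
97/20 371/100 323/80
87/20 253/50 383/80
29/6 199/40 35/6

Derivation:
After step 1:
  6 3 3
  4 22/5 11/4
  5 22/5 6
  4 11/2 6
After step 2:
  13/3 41/10 35/12
  97/20 371/100 323/80
  87/20 253/50 383/80
  29/6 199/40 35/6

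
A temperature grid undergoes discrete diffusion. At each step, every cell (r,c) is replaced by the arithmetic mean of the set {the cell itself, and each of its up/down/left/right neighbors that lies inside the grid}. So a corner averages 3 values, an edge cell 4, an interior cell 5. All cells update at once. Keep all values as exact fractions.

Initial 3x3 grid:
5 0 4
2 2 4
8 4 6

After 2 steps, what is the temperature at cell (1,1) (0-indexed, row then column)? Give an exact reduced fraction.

Step 1: cell (1,1) = 12/5
Step 2: cell (1,1) = 92/25
Full grid after step 2:
  28/9 203/80 113/36
  273/80 92/25 103/30
  167/36 251/60 41/9

Answer: 92/25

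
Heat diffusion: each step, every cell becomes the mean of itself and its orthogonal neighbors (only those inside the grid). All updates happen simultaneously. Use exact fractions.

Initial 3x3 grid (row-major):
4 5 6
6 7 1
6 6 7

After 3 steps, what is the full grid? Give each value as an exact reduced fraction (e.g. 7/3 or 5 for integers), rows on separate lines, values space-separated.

After step 1:
  5 11/2 4
  23/4 5 21/4
  6 13/2 14/3
After step 2:
  65/12 39/8 59/12
  87/16 28/5 227/48
  73/12 133/24 197/36
After step 3:
  755/144 2497/480 697/144
  1803/320 1571/300 14917/2880
  91/16 8171/1440 2267/432

Answer: 755/144 2497/480 697/144
1803/320 1571/300 14917/2880
91/16 8171/1440 2267/432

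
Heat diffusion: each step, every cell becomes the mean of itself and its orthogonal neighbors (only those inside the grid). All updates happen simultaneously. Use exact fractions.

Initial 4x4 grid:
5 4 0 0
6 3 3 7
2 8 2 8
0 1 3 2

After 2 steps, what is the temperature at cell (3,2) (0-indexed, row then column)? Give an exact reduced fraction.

Step 1: cell (3,2) = 2
Step 2: cell (3,2) = 53/15
Full grid after step 2:
  4 291/80 121/48 103/36
  89/20 18/5 377/100 175/48
  61/20 99/25 71/20 1103/240
  8/3 23/10 53/15 133/36

Answer: 53/15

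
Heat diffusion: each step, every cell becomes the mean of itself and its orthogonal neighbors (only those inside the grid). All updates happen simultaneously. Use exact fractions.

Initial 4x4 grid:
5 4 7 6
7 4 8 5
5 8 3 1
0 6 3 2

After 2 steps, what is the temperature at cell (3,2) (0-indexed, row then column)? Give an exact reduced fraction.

Step 1: cell (3,2) = 7/2
Step 2: cell (3,2) = 287/80
Full grid after step 2:
  187/36 1367/240 453/80 23/4
  1307/240 541/100 549/100 383/80
  1147/240 101/20 429/100 287/80
  155/36 997/240 287/80 11/4

Answer: 287/80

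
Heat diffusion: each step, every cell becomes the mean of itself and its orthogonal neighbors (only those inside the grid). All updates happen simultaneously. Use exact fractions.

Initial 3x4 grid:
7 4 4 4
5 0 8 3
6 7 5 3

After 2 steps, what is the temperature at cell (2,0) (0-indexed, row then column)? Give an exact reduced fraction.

Answer: 5

Derivation:
Step 1: cell (2,0) = 6
Step 2: cell (2,0) = 5
Full grid after step 2:
  163/36 1133/240 197/48 79/18
  619/120 431/100 481/100 95/24
  5 421/80 215/48 167/36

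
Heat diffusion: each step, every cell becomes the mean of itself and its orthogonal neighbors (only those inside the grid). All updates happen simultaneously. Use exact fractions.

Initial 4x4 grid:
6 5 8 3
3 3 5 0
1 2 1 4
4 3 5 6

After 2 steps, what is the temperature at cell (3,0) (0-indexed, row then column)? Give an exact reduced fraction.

Step 1: cell (3,0) = 8/3
Step 2: cell (3,0) = 26/9
Full grid after step 2:
  161/36 1141/240 1069/240 143/36
  841/240 71/20 373/100 769/240
  125/48 3 153/50 283/80
  26/9 143/48 313/80 23/6

Answer: 26/9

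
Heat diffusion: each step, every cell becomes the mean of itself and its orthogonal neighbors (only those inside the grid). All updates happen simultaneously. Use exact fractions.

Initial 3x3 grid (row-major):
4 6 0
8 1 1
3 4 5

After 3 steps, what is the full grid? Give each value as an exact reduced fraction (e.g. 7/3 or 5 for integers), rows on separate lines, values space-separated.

Answer: 613/144 9683/2880 641/216
487/120 4421/1200 7963/2880
611/144 10013/2880 343/108

Derivation:
After step 1:
  6 11/4 7/3
  4 4 7/4
  5 13/4 10/3
After step 2:
  17/4 181/48 41/18
  19/4 63/20 137/48
  49/12 187/48 25/9
After step 3:
  613/144 9683/2880 641/216
  487/120 4421/1200 7963/2880
  611/144 10013/2880 343/108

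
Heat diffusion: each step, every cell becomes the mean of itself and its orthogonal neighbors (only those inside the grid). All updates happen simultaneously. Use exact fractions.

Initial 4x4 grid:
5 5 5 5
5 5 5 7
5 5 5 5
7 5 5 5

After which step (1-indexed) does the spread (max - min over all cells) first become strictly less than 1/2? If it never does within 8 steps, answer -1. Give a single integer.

Step 1: max=17/3, min=5, spread=2/3
Step 2: max=50/9, min=5, spread=5/9
Step 3: max=2911/540, min=121/24, spread=377/1080
  -> spread < 1/2 first at step 3
Step 4: max=17243/3240, min=6101/1200, spread=7703/32400
Step 5: max=2568643/486000, min=552301/108000, spread=166577/972000
Step 6: max=76670347/14580000, min=16653071/3240000, spread=692611/5832000
Step 7: max=2294432281/437400000, min=11139601/2160000, spread=77326157/874800000
Step 8: max=114576732959/21870000000, min=15079488103/2916000000, spread=2961144373/43740000000

Answer: 3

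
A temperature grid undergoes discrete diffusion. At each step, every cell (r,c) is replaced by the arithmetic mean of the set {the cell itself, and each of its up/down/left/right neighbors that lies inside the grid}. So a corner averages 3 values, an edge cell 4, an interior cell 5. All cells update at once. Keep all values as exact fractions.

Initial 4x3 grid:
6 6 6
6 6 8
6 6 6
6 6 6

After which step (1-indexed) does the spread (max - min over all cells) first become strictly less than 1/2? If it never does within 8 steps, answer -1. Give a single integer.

Step 1: max=20/3, min=6, spread=2/3
Step 2: max=391/60, min=6, spread=31/60
Step 3: max=3451/540, min=6, spread=211/540
  -> spread < 1/2 first at step 3
Step 4: max=340897/54000, min=5447/900, spread=14077/54000
Step 5: max=3056407/486000, min=327683/54000, spread=5363/24300
Step 6: max=91220809/14580000, min=182869/30000, spread=93859/583200
Step 7: max=5459074481/874800000, min=296936467/48600000, spread=4568723/34992000
Step 8: max=326708435629/52488000000, min=8929618889/1458000000, spread=8387449/83980800

Answer: 3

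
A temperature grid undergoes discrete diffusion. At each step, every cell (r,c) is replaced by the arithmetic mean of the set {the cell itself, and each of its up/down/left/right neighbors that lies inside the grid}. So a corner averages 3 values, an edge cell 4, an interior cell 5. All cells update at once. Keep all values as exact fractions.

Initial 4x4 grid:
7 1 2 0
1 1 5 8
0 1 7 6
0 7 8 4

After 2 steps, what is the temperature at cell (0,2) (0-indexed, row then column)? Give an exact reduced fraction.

Answer: 761/240

Derivation:
Step 1: cell (0,2) = 2
Step 2: cell (0,2) = 761/240
Full grid after step 2:
  8/3 191/80 761/240 121/36
  151/80 73/25 371/100 71/15
  497/240 149/50 519/100 28/5
  41/18 481/120 219/40 25/4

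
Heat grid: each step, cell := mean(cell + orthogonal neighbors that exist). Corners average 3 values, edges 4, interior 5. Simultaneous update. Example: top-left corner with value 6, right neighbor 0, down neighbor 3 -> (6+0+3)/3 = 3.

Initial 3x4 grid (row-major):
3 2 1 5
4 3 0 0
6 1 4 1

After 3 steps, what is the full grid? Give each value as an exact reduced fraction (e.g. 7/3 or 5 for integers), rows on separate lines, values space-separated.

Answer: 137/48 6017/2400 4697/2400 439/240
5689/1800 15043/6000 12133/6000 12241/7200
86/27 10013/3600 901/450 1913/1080

Derivation:
After step 1:
  3 9/4 2 2
  4 2 8/5 3/2
  11/3 7/2 3/2 5/3
After step 2:
  37/12 37/16 157/80 11/6
  19/6 267/100 43/25 203/120
  67/18 8/3 31/15 14/9
After step 3:
  137/48 6017/2400 4697/2400 439/240
  5689/1800 15043/6000 12133/6000 12241/7200
  86/27 10013/3600 901/450 1913/1080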